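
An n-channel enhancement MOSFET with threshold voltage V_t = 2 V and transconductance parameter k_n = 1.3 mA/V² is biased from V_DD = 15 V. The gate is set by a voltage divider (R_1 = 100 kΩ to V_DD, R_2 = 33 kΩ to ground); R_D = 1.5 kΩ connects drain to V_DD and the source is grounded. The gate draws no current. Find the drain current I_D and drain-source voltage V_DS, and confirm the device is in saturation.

V_G = V_DD·R_2/(R_1+R_2) = 15×33/133 = 3.72 V. With the source grounded, V_GS = V_G = 3.72 V.
Assume saturation: I_D = (k_n/2)(V_GS − V_t)² = (1.3/2)×(3.72 − 2)² = 0.65×1.72² = 1.93 mA.
V_DS = V_DD − I_D·R_D = 15 − 1.93×1.5 = 12.1 V.
Saturation requires V_DS ≥ V_GS − V_t = 1.72 V; 12.1 ≥ 1.72 ✓.

I_D ≈ 1.9 mA, V_DS ≈ 12 V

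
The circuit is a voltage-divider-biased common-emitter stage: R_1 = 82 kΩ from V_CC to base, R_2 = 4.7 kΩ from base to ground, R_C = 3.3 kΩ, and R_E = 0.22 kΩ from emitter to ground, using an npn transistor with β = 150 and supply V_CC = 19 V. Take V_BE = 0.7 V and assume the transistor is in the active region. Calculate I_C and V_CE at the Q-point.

I_C ≈ 1.3 mA, V_CE ≈ 14 V

Thevenize the base divider: V_Th = V_CC·R_2/(R_1+R_2) = 19×4.7/86.7 = 1.03 V, R_Th = R_1‖R_2 = 4.45 kΩ.
Base-emitter loop: V_Th = I_B·R_Th + V_BE + (β+1)I_B·R_E, so I_B = (1.03 − 0.7) / (4.45 + 151×0.22) = 0.00876 mA.
I_C = β·I_B = 150×0.00876 = 1.31 mA, and I_E = (β+1)I_B = 1.32 mA.
V_CE = V_CC − I_C·R_C − I_E·R_E = 19 − 1.31×3.3 − 1.32×0.22 = 14.4 V.
V_CE = 14.4 V > 0.2 V confirms active-region operation.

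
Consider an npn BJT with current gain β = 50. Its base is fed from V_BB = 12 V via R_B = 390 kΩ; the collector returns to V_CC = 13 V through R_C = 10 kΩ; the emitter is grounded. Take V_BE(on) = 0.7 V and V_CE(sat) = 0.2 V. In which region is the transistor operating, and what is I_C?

Assume active: I_B = (12 − 0.7)/390 = 0.029 mA, giving I_C = β·I_B = 1.45 mA.
But then V_CE = 13 − 1.45×10 = -1.49 V < V_CE(sat) = 0.2 V — impossible in the active region.
So the transistor is saturated. With V_CE = 0.2 V, I_C = (V_CC − 0.2)/R_C = 12.8/10 = 1.28 mA.
Check: β·I_B = 1.45 mA > I_C = 1.28 mA, confirming saturation.

saturation; I_C ≈ 1.3 mA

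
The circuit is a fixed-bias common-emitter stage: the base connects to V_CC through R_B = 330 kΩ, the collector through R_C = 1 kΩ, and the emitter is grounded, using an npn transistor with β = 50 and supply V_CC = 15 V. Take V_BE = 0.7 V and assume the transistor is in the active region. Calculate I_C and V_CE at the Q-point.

Base loop: V_CC = I_B·R_B + V_BE, so I_B = (15 − 0.7)/330 kΩ = 0.0433 mA.
In the active region I_C = β·I_B = 50 × 0.0433 = 2.17 mA.
Collector loop: V_CE = V_CC − I_C·R_C = 15 − 2.17×1 = 12.8 V.
Since V_CE = 12.8 V > V_CE(sat) ≈ 0.2 V, the transistor is in the active region as assumed.

I_C ≈ 2.2 mA, V_CE ≈ 13 V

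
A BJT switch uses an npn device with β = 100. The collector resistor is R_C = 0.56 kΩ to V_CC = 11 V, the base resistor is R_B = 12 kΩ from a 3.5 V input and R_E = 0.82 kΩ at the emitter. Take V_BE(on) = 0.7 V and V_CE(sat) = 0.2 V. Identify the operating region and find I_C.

Assume active. Base-emitter loop: I_B = (V_BB − V_BE)/(R_B + (β+1)R_E) = (3.5 − 0.7)/(12 + 101×0.82) = 0.0295 mA.
I_C = β·I_B = 100×0.0295 = 2.95 mA.
V_CE = V_CC − I_C·R_C − I_E·R_E = 11 − 2.95×0.56 − 2.98×0.82 = 6.9 V > V_CE(sat), so the active-region assumption holds.

active; I_C ≈ 3 mA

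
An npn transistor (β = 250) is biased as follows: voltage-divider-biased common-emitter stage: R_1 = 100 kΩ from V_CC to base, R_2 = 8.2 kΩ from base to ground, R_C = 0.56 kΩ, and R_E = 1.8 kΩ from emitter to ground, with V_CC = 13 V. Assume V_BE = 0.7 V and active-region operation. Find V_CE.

Thevenize the base divider: V_Th = V_CC·R_2/(R_1+R_2) = 13×8.2/108 = 0.985 V, R_Th = R_1‖R_2 = 7.58 kΩ.
Base-emitter loop: V_Th = I_B·R_Th + V_BE + (β+1)I_B·R_E, so I_B = (0.985 − 0.7) / (7.58 + 251×1.8) = 0.000621 mA.
I_C = β·I_B = 250×0.000621 = 0.155 mA, and I_E = (β+1)I_B = 0.156 mA.
V_CE = V_CC − I_C·R_C − I_E·R_E = 13 − 0.155×0.56 − 0.156×1.8 = 12.6 V.
V_CE = 12.6 V > 0.2 V confirms active-region operation.

V_CE ≈ 13 V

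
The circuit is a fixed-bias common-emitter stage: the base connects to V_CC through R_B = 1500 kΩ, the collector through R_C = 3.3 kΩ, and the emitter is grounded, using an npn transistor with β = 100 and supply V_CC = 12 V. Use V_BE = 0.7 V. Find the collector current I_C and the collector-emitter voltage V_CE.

Base loop: V_CC = I_B·R_B + V_BE, so I_B = (12 − 0.7)/1500 kΩ = 0.00753 mA.
In the active region I_C = β·I_B = 100 × 0.00753 = 0.753 mA.
Collector loop: V_CE = V_CC − I_C·R_C = 12 − 0.753×3.3 = 9.51 V.
Since V_CE = 9.51 V > V_CE(sat) ≈ 0.2 V, the transistor is in the active region as assumed.

I_C ≈ 0.75 mA, V_CE ≈ 9.5 V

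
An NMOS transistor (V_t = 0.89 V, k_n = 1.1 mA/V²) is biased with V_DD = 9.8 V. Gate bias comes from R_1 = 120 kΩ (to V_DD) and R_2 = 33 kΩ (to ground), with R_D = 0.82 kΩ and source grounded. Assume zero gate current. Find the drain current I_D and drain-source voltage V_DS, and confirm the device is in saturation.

V_G = V_DD·R_2/(R_1+R_2) = 9.8×33/153 = 2.11 V. With the source grounded, V_GS = V_G = 2.11 V.
Assume saturation: I_D = (k_n/2)(V_GS − V_t)² = (1.1/2)×(2.11 − 0.89)² = 0.55×1.22² = 0.824 mA.
V_DS = V_DD − I_D·R_D = 9.8 − 0.824×0.82 = 9.12 V.
Saturation requires V_DS ≥ V_GS − V_t = 1.22 V; 9.12 ≥ 1.22 ✓.

I_D ≈ 0.82 mA, V_DS ≈ 9.1 V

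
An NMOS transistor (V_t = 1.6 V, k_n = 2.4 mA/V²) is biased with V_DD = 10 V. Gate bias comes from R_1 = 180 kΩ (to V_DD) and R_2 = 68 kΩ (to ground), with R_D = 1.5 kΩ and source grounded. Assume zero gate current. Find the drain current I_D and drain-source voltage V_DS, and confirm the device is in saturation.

I_D ≈ 1.6 mA, V_DS ≈ 7.7 V

V_G = V_DD·R_2/(R_1+R_2) = 10×68/248 = 2.74 V. With the source grounded, V_GS = V_G = 2.74 V.
Assume saturation: I_D = (k_n/2)(V_GS − V_t)² = (2.4/2)×(2.74 − 1.6)² = 1.2×1.14² = 1.56 mA.
V_DS = V_DD − I_D·R_D = 10 − 1.56×1.5 = 7.65 V.
Saturation requires V_DS ≥ V_GS − V_t = 1.14 V; 7.65 ≥ 1.14 ✓.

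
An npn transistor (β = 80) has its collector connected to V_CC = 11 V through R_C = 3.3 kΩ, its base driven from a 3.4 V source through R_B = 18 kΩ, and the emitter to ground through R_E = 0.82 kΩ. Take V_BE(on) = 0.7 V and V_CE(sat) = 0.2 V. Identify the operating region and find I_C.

active; I_C ≈ 2.6 mA

Assume active. Base-emitter loop: I_B = (V_BB − V_BE)/(R_B + (β+1)R_E) = (3.4 − 0.7)/(18 + 81×0.82) = 0.032 mA.
I_C = β·I_B = 80×0.032 = 2.56 mA.
V_CE = V_CC − I_C·R_C − I_E·R_E = 11 − 2.56×3.3 − 2.59×0.82 = 0.432 V > V_CE(sat), so the active-region assumption holds.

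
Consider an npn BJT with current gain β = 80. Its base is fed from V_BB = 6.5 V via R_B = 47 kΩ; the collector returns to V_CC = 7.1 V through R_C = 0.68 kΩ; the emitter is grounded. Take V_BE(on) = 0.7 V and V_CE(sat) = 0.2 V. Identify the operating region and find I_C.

active; I_C ≈ 9.9 mA

Assume active. Base-emitter loop: I_B = (V_BB − V_BE)/R_B = (6.5 − 0.7)/47 = 0.123 mA.
I_C = β·I_B = 80×0.123 = 9.87 mA.
V_CE = V_CC − I_C·R_C = 7.1 − 9.87×0.68 = 0.387 V > V_CE(sat), so the active-region assumption holds.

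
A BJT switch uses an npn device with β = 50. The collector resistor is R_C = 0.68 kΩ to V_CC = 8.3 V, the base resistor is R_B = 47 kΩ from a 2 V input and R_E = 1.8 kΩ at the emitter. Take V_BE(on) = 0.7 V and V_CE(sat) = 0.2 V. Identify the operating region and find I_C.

active; I_C ≈ 0.47 mA

Assume active. Base-emitter loop: I_B = (V_BB − V_BE)/(R_B + (β+1)R_E) = (2 − 0.7)/(47 + 51×1.8) = 0.00937 mA.
I_C = β·I_B = 50×0.00937 = 0.468 mA.
V_CE = V_CC − I_C·R_C − I_E·R_E = 8.3 − 0.468×0.68 − 0.478×1.8 = 7.12 V > V_CE(sat), so the active-region assumption holds.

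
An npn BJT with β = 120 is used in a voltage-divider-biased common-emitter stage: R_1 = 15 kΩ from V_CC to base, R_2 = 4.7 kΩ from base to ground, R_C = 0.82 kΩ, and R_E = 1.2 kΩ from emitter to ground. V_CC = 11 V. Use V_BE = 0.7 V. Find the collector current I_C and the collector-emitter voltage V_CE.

Thevenize the base divider: V_Th = V_CC·R_2/(R_1+R_2) = 11×4.7/19.7 = 2.62 V, R_Th = R_1‖R_2 = 3.58 kΩ.
Base-emitter loop: V_Th = I_B·R_Th + V_BE + (β+1)I_B·R_E, so I_B = (2.62 − 0.7) / (3.58 + 121×1.2) = 0.0129 mA.
I_C = β·I_B = 120×0.0129 = 1.55 mA, and I_E = (β+1)I_B = 1.57 mA.
V_CE = V_CC − I_C·R_C − I_E·R_E = 11 − 1.55×0.82 − 1.57×1.2 = 7.85 V.
V_CE = 7.85 V > 0.2 V confirms active-region operation.

I_C ≈ 1.6 mA, V_CE ≈ 7.8 V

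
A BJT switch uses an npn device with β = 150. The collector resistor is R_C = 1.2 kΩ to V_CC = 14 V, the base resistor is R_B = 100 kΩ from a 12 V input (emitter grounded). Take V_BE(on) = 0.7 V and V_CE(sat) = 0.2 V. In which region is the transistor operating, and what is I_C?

saturation; I_C ≈ 12 mA

Assume active: I_B = (12 − 0.7)/100 = 0.113 mA, giving I_C = β·I_B = 16.9 mA.
But then V_CE = 14 − 16.9×1.2 = -6.34 V < V_CE(sat) = 0.2 V — impossible in the active region.
So the transistor is saturated. With V_CE = 0.2 V, I_C = (V_CC − 0.2)/R_C = 13.8/1.2 = 11.5 mA.
Check: β·I_B = 16.9 mA > I_C = 11.5 mA, confirming saturation.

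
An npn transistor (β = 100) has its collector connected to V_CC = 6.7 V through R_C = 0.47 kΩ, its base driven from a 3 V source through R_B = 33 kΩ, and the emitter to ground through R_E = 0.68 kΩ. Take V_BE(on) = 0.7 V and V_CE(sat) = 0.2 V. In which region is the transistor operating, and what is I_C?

Assume active. Base-emitter loop: I_B = (V_BB − V_BE)/(R_B + (β+1)R_E) = (3 − 0.7)/(33 + 101×0.68) = 0.0226 mA.
I_C = β·I_B = 100×0.0226 = 2.26 mA.
V_CE = V_CC − I_C·R_C − I_E·R_E = 6.7 − 2.26×0.47 − 2.28×0.68 = 4.08 V > V_CE(sat), so the active-region assumption holds.

active; I_C ≈ 2.3 mA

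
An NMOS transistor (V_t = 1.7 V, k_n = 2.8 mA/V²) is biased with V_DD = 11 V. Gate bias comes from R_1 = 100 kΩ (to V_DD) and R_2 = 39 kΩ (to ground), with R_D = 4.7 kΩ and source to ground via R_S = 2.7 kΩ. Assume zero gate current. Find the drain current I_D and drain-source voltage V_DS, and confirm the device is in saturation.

V_G = V_DD·R_2/(R_1+R_2) = 11×39/139 = 3.09 V.
Assume saturation: I_D = (k_n/2)(V_GS − V_t)² with V_GS = V_G − I_D·R_S = 3.09 − 2.7·I_D.
Substituting gives 10.2·I_D² − 11.5·I_D + 2.69 = 0, with roots I_D = 0.333 or 0.792 mA.
The root I_D = 0.792 mA gives V_GS = 0.948 V ≤ V_t, so take I_D = 0.333 mA.
Then V_GS = 2.19 V and V_DS = V_DD − I_D(R_D+R_S) = 11 − 0.333×7.4 = 8.54 V.
Saturation requires V_DS ≥ V_GS − V_t = 0.488 V; 8.54 ≥ 0.488 ✓.

I_D ≈ 0.33 mA, V_DS ≈ 8.5 V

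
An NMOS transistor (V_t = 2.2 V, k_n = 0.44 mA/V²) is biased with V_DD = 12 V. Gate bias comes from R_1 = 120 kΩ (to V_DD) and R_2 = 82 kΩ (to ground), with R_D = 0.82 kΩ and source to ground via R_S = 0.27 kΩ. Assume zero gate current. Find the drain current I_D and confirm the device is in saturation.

V_G = V_DD·R_2/(R_1+R_2) = 12×82/202 = 4.87 V.
Assume saturation: I_D = (k_n/2)(V_GS − V_t)² with V_GS = V_G − I_D·R_S = 4.87 − 0.27·I_D.
Substituting gives 0.016·I_D² − 1.32·I_D + 1.57 = 0, with roots I_D = 1.21 or 80.9 mA.
The root I_D = 80.9 mA gives V_GS = -17 V ≤ V_t, so take I_D = 1.21 mA.
Then V_GS = 4.54 V and V_DS = V_DD − I_D(R_D+R_S) = 12 − 1.21×1.09 = 10.7 V.
Saturation requires V_DS ≥ V_GS − V_t = 2.34 V; 10.7 ≥ 2.34 ✓.

I_D ≈ 1.2 mA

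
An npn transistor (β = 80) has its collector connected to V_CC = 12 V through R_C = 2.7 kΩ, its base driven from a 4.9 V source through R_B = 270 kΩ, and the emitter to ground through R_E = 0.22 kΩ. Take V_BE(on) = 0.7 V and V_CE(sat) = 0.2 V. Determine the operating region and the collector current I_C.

active; I_C ≈ 1.2 mA

Assume active. Base-emitter loop: I_B = (V_BB − V_BE)/(R_B + (β+1)R_E) = (4.9 − 0.7)/(270 + 81×0.22) = 0.0146 mA.
I_C = β·I_B = 80×0.0146 = 1.17 mA.
V_CE = V_CC − I_C·R_C − I_E·R_E = 12 − 1.17×2.7 − 1.18×0.22 = 8.59 V > V_CE(sat), so the active-region assumption holds.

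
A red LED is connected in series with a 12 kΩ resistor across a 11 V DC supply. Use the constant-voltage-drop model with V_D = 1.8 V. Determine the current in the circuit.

KVL around the loop: 11 = V_D + I·R = 1.8 + I × 12 kΩ.
So I = (11 − 1.8) / 12 kΩ = 9.2 / 12 = 0.767 mA.

I ≈ 0.77 mA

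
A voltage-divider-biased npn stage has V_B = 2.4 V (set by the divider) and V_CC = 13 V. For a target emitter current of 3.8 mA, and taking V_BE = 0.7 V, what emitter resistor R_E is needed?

R_E ≈ 0.45 kΩ

V_E = V_B − V_BE = 2.4 − 0.7 = 1.7 V.
R_E = V_E / I_E = 1.7 / 3.8 = 0.447 kΩ.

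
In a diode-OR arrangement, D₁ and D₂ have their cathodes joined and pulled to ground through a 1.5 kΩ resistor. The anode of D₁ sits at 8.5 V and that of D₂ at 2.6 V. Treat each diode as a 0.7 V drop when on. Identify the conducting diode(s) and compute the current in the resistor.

Only D₁ conducts; I_R ≈ 5.2 mA

Assume both conduct. Then node N would need to be at both 8.5−0.7 = 7.8 V and 2.6−0.7 = 1.9 V, which is impossible.
Assume only D₁ conducts: V_N = 8.5 − 0.7 = 7.8 V, so I_R = 7.8/1.5 = 5.2 mA.
Check D₂: its anode-to-cathode voltage is 2.6 − 7.8 = -5.2 V < 0.7 V, so it is off. The assumption is consistent.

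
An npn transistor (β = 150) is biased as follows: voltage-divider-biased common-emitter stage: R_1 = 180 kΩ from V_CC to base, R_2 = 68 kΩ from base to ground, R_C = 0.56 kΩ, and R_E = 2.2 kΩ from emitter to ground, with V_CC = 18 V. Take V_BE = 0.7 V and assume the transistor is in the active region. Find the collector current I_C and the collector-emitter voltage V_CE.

Thevenize the base divider: V_Th = V_CC·R_2/(R_1+R_2) = 18×68/248 = 4.94 V, R_Th = R_1‖R_2 = 49.4 kΩ.
Base-emitter loop: V_Th = I_B·R_Th + V_BE + (β+1)I_B·R_E, so I_B = (4.94 − 0.7) / (49.4 + 151×2.2) = 0.0111 mA.
I_C = β·I_B = 150×0.0111 = 1.67 mA, and I_E = (β+1)I_B = 1.68 mA.
V_CE = V_CC − I_C·R_C − I_E·R_E = 18 − 1.67×0.56 − 1.68×2.2 = 13.4 V.
V_CE = 13.4 V > 0.2 V confirms active-region operation.

I_C ≈ 1.7 mA, V_CE ≈ 13 V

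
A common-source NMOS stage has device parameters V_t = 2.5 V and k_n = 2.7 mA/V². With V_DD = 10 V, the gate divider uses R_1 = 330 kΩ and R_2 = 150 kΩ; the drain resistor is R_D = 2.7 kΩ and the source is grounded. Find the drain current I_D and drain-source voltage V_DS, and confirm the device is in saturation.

V_G = V_DD·R_2/(R_1+R_2) = 10×150/480 = 3.12 V. With the source grounded, V_GS = V_G = 3.12 V.
Assume saturation: I_D = (k_n/2)(V_GS − V_t)² = (2.7/2)×(3.12 − 2.5)² = 1.35×0.625² = 0.527 mA.
V_DS = V_DD − I_D·R_D = 10 − 0.527×2.7 = 8.58 V.
Saturation requires V_DS ≥ V_GS − V_t = 0.625 V; 8.58 ≥ 0.625 ✓.

I_D ≈ 0.53 mA, V_DS ≈ 8.6 V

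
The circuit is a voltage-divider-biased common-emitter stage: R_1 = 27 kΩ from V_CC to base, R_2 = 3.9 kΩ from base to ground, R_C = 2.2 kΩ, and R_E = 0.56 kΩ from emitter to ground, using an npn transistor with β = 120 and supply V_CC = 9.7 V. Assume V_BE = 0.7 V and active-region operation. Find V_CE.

V_CE ≈ 7.3 V

Thevenize the base divider: V_Th = V_CC·R_2/(R_1+R_2) = 9.7×3.9/30.9 = 1.22 V, R_Th = R_1‖R_2 = 3.41 kΩ.
Base-emitter loop: V_Th = I_B·R_Th + V_BE + (β+1)I_B·R_E, so I_B = (1.22 − 0.7) / (3.41 + 121×0.56) = 0.00737 mA.
I_C = β·I_B = 120×0.00737 = 0.884 mA, and I_E = (β+1)I_B = 0.891 mA.
V_CE = V_CC − I_C·R_C − I_E·R_E = 9.7 − 0.884×2.2 − 0.891×0.56 = 7.26 V.
V_CE = 7.26 V > 0.2 V confirms active-region operation.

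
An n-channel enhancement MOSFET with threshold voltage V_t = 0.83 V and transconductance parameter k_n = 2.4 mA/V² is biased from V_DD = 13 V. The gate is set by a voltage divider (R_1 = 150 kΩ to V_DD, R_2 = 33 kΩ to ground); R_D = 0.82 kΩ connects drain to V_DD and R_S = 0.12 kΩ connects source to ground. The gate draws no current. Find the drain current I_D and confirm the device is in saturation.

I_D ≈ 2 mA

V_G = V_DD·R_2/(R_1+R_2) = 13×33/183 = 2.34 V.
Assume saturation: I_D = (k_n/2)(V_GS − V_t)² with V_GS = V_G − I_D·R_S = 2.34 − 0.12·I_D.
Substituting gives 0.0173·I_D² − 1.44·I_D + 2.75 = 0, with roots I_D = 1.96 or 81.1 mA.
The root I_D = 81.1 mA gives V_GS = -7.39 V ≤ V_t, so take I_D = 1.96 mA.
Then V_GS = 2.11 V and V_DS = V_DD − I_D(R_D+R_S) = 13 − 1.96×0.94 = 11.2 V.
Saturation requires V_DS ≥ V_GS − V_t = 1.28 V; 11.2 ≥ 1.28 ✓.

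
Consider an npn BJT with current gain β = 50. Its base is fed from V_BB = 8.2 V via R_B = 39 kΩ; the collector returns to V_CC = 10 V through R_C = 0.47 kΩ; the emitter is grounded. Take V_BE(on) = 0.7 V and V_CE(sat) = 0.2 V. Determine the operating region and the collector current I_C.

Assume active. Base-emitter loop: I_B = (V_BB − V_BE)/R_B = (8.2 − 0.7)/39 = 0.192 mA.
I_C = β·I_B = 50×0.192 = 9.62 mA.
V_CE = V_CC − I_C·R_C = 10 − 9.62×0.47 = 5.48 V > V_CE(sat), so the active-region assumption holds.

active; I_C ≈ 9.6 mA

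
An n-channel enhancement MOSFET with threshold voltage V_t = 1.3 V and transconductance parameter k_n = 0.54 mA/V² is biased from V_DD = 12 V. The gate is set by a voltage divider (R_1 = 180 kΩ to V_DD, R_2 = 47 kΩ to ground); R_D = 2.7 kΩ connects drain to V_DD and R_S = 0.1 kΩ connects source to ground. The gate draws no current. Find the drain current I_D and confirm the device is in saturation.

I_D ≈ 0.36 mA

V_G = V_DD·R_2/(R_1+R_2) = 12×47/227 = 2.48 V.
Assume saturation: I_D = (k_n/2)(V_GS − V_t)² with V_GS = V_G − I_D·R_S = 2.48 − 0.1·I_D.
Substituting gives 0.0027·I_D² − 1.06·I_D + 0.379 = 0, with roots I_D = 0.356 or 394 mA.
The root I_D = 394 mA gives V_GS = -36.9 V ≤ V_t, so take I_D = 0.356 mA.
Then V_GS = 2.45 V and V_DS = V_DD − I_D(R_D+R_S) = 12 − 0.356×2.8 = 11 V.
Saturation requires V_DS ≥ V_GS − V_t = 1.15 V; 11 ≥ 1.15 ✓.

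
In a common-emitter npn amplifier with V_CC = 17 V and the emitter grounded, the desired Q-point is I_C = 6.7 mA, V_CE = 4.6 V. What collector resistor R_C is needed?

Collector loop: V_CC = I_C·R_C + V_CE.
R_C = (V_CC − V_CE)/I_C = (17 − 4.6)/6.7 = 1.85 kΩ.

R_C ≈ 1.9 kΩ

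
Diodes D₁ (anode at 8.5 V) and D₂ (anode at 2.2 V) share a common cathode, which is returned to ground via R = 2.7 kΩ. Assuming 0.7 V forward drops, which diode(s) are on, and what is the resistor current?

Assume both conduct. Then node N would need to be at both 8.5−0.7 = 7.8 V and 2.2−0.7 = 1.5 V, which is impossible.
Assume only D₁ conducts: V_N = 8.5 − 0.7 = 7.8 V, so I_R = 7.8/2.7 = 2.89 mA.
Check D₂: its anode-to-cathode voltage is 2.2 − 7.8 = -5.6 V < 0.7 V, so it is off. The assumption is consistent.

Only D₁ conducts; I_R ≈ 2.9 mA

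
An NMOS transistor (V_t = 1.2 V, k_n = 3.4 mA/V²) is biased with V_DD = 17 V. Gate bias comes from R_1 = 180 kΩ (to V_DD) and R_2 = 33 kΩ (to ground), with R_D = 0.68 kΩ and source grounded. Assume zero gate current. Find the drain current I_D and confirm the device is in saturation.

V_G = V_DD·R_2/(R_1+R_2) = 17×33/213 = 2.63 V. With the source grounded, V_GS = V_G = 2.63 V.
Assume saturation: I_D = (k_n/2)(V_GS − V_t)² = (3.4/2)×(2.63 − 1.2)² = 1.7×1.43² = 3.49 mA.
V_DS = V_DD − I_D·R_D = 17 − 3.49×0.68 = 14.6 V.
Saturation requires V_DS ≥ V_GS − V_t = 1.43 V; 14.6 ≥ 1.43 ✓.

I_D ≈ 3.5 mA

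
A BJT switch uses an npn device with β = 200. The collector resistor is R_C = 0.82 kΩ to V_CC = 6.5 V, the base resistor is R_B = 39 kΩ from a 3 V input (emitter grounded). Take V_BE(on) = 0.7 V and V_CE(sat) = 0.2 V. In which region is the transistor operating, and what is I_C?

saturation; I_C ≈ 7.7 mA

Assume active: I_B = (3 − 0.7)/39 = 0.059 mA, giving I_C = β·I_B = 11.8 mA.
But then V_CE = 6.5 − 11.8×0.82 = -3.17 V < V_CE(sat) = 0.2 V — impossible in the active region.
So the transistor is saturated. With V_CE = 0.2 V, I_C = (V_CC − 0.2)/R_C = 6.3/0.82 = 7.68 mA.
Check: β·I_B = 11.8 mA > I_C = 7.68 mA, confirming saturation.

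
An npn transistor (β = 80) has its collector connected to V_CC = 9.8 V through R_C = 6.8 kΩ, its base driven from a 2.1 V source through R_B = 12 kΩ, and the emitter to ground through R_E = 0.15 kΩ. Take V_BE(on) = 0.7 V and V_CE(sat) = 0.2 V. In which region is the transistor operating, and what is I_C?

saturation; I_C ≈ 1.4 mA

Assume active: I_B = (2.1 − 0.7)/(12 + 81×0.15) = 0.058 mA, I_C = β·I_B = 4.64 mA.
Then V_CE = 9.8 − 4.64×6.8 − 4.7×0.15 = -22.4 V < 0.2 V — the active assumption fails.
Re-solve with V_CE = 0.2 V. KCL at the emitter: V_E/R_E = (V_BB−0.7−V_E)/R_B + (V_CC−0.2−V_E)/R_C, giving V_E = 0.222 V.
I_C = (V_CC − 0.2 − V_E)/R_C = (9.6 − 0.222)/6.8 = 1.38 mA.
Check: I_B = (1.4 − 0.222)/12 = 0.0982 mA, and β·I_B = 7.86 mA > I_C, confirming saturation.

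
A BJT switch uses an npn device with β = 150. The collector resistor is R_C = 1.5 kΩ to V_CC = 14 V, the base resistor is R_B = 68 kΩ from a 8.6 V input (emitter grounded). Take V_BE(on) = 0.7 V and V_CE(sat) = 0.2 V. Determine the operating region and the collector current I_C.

saturation; I_C ≈ 9.2 mA

Assume active: I_B = (8.6 − 0.7)/68 = 0.116 mA, giving I_C = β·I_B = 17.4 mA.
But then V_CE = 14 − 17.4×1.5 = -12.1 V < V_CE(sat) = 0.2 V — impossible in the active region.
So the transistor is saturated. With V_CE = 0.2 V, I_C = (V_CC − 0.2)/R_C = 13.8/1.5 = 9.2 mA.
Check: β·I_B = 17.4 mA > I_C = 9.2 mA, confirming saturation.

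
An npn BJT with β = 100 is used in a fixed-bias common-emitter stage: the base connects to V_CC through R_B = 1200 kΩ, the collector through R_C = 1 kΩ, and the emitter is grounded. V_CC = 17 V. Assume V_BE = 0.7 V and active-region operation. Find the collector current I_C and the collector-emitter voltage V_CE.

I_C ≈ 1.4 mA, V_CE ≈ 16 V

Base loop: V_CC = I_B·R_B + V_BE, so I_B = (17 − 0.7)/1200 kΩ = 0.0136 mA.
In the active region I_C = β·I_B = 100 × 0.0136 = 1.36 mA.
Collector loop: V_CE = V_CC − I_C·R_C = 17 − 1.36×1 = 15.6 V.
Since V_CE = 15.6 V > V_CE(sat) ≈ 0.2 V, the transistor is in the active region as assumed.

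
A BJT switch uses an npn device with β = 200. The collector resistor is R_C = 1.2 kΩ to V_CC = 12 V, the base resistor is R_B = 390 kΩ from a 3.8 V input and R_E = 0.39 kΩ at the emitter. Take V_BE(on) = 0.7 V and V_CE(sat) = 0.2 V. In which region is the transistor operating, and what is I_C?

Assume active. Base-emitter loop: I_B = (V_BB − V_BE)/(R_B + (β+1)R_E) = (3.8 − 0.7)/(390 + 201×0.39) = 0.00662 mA.
I_C = β·I_B = 200×0.00662 = 1.32 mA.
V_CE = V_CC − I_C·R_C − I_E·R_E = 12 − 1.32×1.2 − 1.33×0.39 = 9.89 V > V_CE(sat), so the active-region assumption holds.

active; I_C ≈ 1.3 mA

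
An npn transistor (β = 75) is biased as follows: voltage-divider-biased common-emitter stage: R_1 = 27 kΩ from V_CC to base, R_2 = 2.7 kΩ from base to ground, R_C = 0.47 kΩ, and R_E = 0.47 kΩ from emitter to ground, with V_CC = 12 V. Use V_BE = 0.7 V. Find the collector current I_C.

Thevenize the base divider: V_Th = V_CC·R_2/(R_1+R_2) = 12×2.7/29.7 = 1.09 V, R_Th = R_1‖R_2 = 2.45 kΩ.
Base-emitter loop: V_Th = I_B·R_Th + V_BE + (β+1)I_B·R_E, so I_B = (1.09 − 0.7) / (2.45 + 76×0.47) = 0.0102 mA.
I_C = β·I_B = 75×0.0102 = 0.768 mA, and I_E = (β+1)I_B = 0.778 mA.
V_CE = V_CC − I_C·R_C − I_E·R_E = 12 − 0.768×0.47 − 0.778×0.47 = 11.3 V.
V_CE = 11.3 V > 0.2 V confirms active-region operation.

I_C ≈ 0.77 mA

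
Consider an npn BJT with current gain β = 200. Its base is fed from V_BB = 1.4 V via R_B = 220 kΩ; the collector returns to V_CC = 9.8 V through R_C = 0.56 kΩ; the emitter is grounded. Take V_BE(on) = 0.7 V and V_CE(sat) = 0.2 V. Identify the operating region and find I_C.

Assume active. Base-emitter loop: I_B = (V_BB − V_BE)/R_B = (1.4 − 0.7)/220 = 0.00318 mA.
I_C = β·I_B = 200×0.00318 = 0.636 mA.
V_CE = V_CC − I_C·R_C = 9.8 − 0.636×0.56 = 9.44 V > V_CE(sat), so the active-region assumption holds.

active; I_C ≈ 0.64 mA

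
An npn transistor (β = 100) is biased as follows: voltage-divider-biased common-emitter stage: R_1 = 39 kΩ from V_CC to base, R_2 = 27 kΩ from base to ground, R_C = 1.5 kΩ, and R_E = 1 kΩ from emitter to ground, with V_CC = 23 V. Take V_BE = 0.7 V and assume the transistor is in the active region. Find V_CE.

Thevenize the base divider: V_Th = V_CC·R_2/(R_1+R_2) = 23×27/66 = 9.41 V, R_Th = R_1‖R_2 = 16 kΩ.
Base-emitter loop: V_Th = I_B·R_Th + V_BE + (β+1)I_B·R_E, so I_B = (9.41 − 0.7) / (16 + 101×1) = 0.0745 mA.
I_C = β·I_B = 100×0.0745 = 7.45 mA, and I_E = (β+1)I_B = 7.52 mA.
V_CE = V_CC − I_C·R_C − I_E·R_E = 23 − 7.45×1.5 − 7.52×1 = 4.31 V.
V_CE = 4.31 V > 0.2 V confirms active-region operation.

V_CE ≈ 4.3 V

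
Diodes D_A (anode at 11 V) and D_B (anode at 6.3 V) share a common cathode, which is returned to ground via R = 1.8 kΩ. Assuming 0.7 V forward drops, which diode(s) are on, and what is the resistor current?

Only D_A conducts; I_R ≈ 5.7 mA

Assume both conduct. Then node N would need to be at both 11−0.7 = 10.3 V and 6.3−0.7 = 5.6 V, which is impossible.
Assume only D_A conducts: V_N = 11 − 0.7 = 10.3 V, so I_R = 10.3/1.8 = 5.72 mA.
Check D_B: its anode-to-cathode voltage is 6.3 − 10.3 = -4 V < 0.7 V, so it is off. The assumption is consistent.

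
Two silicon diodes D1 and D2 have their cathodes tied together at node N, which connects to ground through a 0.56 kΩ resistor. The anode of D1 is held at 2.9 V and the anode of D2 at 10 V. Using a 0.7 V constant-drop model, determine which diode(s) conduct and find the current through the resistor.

Only D2 conducts; I_R ≈ 17 mA

Assume both conduct. Then node N would need to be at both 2.9−0.7 = 2.2 V and 10−0.7 = 9.3 V, which is impossible.
Assume only D2 conducts: V_N = 10 − 0.7 = 9.3 V, so I_R = 9.3/0.56 = 16.6 mA.
Check D1: its anode-to-cathode voltage is 2.9 − 9.3 = -6.4 V < 0.7 V, so it is off. The assumption is consistent.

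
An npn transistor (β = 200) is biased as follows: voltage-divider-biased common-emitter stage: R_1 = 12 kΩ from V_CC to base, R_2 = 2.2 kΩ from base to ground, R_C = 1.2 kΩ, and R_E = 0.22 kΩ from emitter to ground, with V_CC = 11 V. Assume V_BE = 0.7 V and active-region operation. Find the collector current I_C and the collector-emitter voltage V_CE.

Thevenize the base divider: V_Th = V_CC·R_2/(R_1+R_2) = 11×2.2/14.2 = 1.7 V, R_Th = R_1‖R_2 = 1.86 kΩ.
Base-emitter loop: V_Th = I_B·R_Th + V_BE + (β+1)I_B·R_E, so I_B = (1.7 − 0.7) / (1.86 + 201×0.22) = 0.0218 mA.
I_C = β·I_B = 200×0.0218 = 4.36 mA, and I_E = (β+1)I_B = 4.38 mA.
V_CE = V_CC − I_C·R_C − I_E·R_E = 11 − 4.36×1.2 − 4.38×0.22 = 4.81 V.
V_CE = 4.81 V > 0.2 V confirms active-region operation.

I_C ≈ 4.4 mA, V_CE ≈ 4.8 V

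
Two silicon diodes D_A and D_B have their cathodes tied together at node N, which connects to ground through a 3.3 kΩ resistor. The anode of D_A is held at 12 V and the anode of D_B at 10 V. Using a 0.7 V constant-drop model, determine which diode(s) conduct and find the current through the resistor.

Only D_A conducts; I_R ≈ 3.4 mA

Assume both conduct. Then node N would need to be at both 12−0.7 = 11.3 V and 10−0.7 = 9.3 V, which is impossible.
Assume only D_A conducts: V_N = 12 − 0.7 = 11.3 V, so I_R = 11.3/3.3 = 3.42 mA.
Check D_B: its anode-to-cathode voltage is 10 − 11.3 = -1.3 V < 0.7 V, so it is off. The assumption is consistent.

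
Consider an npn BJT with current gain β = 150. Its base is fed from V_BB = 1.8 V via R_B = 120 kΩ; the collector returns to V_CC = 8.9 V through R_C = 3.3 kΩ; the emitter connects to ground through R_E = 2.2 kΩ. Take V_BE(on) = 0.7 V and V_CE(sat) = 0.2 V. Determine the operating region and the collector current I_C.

Assume active. Base-emitter loop: I_B = (V_BB − V_BE)/(R_B + (β+1)R_E) = (1.8 − 0.7)/(120 + 151×2.2) = 0.00243 mA.
I_C = β·I_B = 150×0.00243 = 0.365 mA.
V_CE = V_CC − I_C·R_C − I_E·R_E = 8.9 − 0.365×3.3 − 0.367×2.2 = 6.89 V > V_CE(sat), so the active-region assumption holds.

active; I_C ≈ 0.36 mA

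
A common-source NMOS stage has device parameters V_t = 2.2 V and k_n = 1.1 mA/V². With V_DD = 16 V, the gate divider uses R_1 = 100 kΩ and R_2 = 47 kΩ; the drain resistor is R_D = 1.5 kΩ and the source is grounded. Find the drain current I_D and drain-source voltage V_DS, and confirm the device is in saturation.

I_D ≈ 4.7 mA, V_DS ≈ 9 V

V_G = V_DD·R_2/(R_1+R_2) = 16×47/147 = 5.12 V. With the source grounded, V_GS = V_G = 5.12 V.
Assume saturation: I_D = (k_n/2)(V_GS − V_t)² = (1.1/2)×(5.12 − 2.2)² = 0.55×2.92² = 4.68 mA.
V_DS = V_DD − I_D·R_D = 16 − 4.68×1.5 = 8.99 V.
Saturation requires V_DS ≥ V_GS − V_t = 2.92 V; 8.99 ≥ 2.92 ✓.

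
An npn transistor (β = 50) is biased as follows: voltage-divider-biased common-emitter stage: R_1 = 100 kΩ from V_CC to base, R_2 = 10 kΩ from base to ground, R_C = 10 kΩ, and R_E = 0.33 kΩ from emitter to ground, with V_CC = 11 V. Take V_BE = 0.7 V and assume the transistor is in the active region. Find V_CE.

Thevenize the base divider: V_Th = V_CC·R_2/(R_1+R_2) = 11×10/110 = 1 V, R_Th = R_1‖R_2 = 9.09 kΩ.
Base-emitter loop: V_Th = I_B·R_Th + V_BE + (β+1)I_B·R_E, so I_B = (1 − 0.7) / (9.09 + 51×0.33) = 0.0116 mA.
I_C = β·I_B = 50×0.0116 = 0.579 mA, and I_E = (β+1)I_B = 0.59 mA.
V_CE = V_CC − I_C·R_C − I_E·R_E = 11 − 0.579×10 − 0.59×0.33 = 5.02 V.
V_CE = 5.02 V > 0.2 V confirms active-region operation.

V_CE ≈ 5 V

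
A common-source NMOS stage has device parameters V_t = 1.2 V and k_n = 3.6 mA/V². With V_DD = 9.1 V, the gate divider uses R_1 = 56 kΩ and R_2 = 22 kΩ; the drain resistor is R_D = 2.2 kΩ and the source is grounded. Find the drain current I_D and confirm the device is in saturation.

V_G = V_DD·R_2/(R_1+R_2) = 9.1×22/78 = 2.57 V. With the source grounded, V_GS = V_G = 2.57 V.
Assume saturation: I_D = (k_n/2)(V_GS − V_t)² = (3.6/2)×(2.57 − 1.2)² = 1.8×1.37² = 3.36 mA.
V_DS = V_DD − I_D·R_D = 9.1 − 3.36×2.2 = 1.7 V.
Saturation requires V_DS ≥ V_GS − V_t = 1.37 V; 1.7 ≥ 1.37 ✓.

I_D ≈ 3.4 mA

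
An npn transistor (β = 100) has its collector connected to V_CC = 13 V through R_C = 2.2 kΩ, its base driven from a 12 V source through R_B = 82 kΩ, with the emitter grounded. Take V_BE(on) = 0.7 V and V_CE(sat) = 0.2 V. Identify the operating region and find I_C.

saturation; I_C ≈ 5.8 mA

Assume active: I_B = (12 − 0.7)/82 = 0.138 mA, giving I_C = β·I_B = 13.8 mA.
But then V_CE = 13 − 13.8×2.2 = -17.3 V < V_CE(sat) = 0.2 V — impossible in the active region.
So the transistor is saturated. With V_CE = 0.2 V, I_C = (V_CC − 0.2)/R_C = 12.8/2.2 = 5.82 mA.
Check: β·I_B = 13.8 mA > I_C = 5.82 mA, confirming saturation.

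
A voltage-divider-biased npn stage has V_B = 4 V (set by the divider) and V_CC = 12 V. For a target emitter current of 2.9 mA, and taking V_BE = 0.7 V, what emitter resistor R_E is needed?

V_E = V_B − V_BE = 4 − 0.7 = 3.3 V.
R_E = V_E / I_E = 3.3 / 2.9 = 1.14 kΩ.

R_E ≈ 1.1 kΩ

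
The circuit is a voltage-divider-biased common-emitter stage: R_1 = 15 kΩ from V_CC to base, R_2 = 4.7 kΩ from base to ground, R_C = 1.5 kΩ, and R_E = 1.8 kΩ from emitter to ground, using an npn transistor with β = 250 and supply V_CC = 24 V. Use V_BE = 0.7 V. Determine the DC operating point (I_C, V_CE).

I_C ≈ 2.8 mA, V_CE ≈ 15 V

Thevenize the base divider: V_Th = V_CC·R_2/(R_1+R_2) = 24×4.7/19.7 = 5.73 V, R_Th = R_1‖R_2 = 3.58 kΩ.
Base-emitter loop: V_Th = I_B·R_Th + V_BE + (β+1)I_B·R_E, so I_B = (5.73 − 0.7) / (3.58 + 251×1.8) = 0.011 mA.
I_C = β·I_B = 250×0.011 = 2.76 mA, and I_E = (β+1)I_B = 2.77 mA.
V_CE = V_CC − I_C·R_C − I_E·R_E = 24 − 2.76×1.5 − 2.77×1.8 = 14.9 V.
V_CE = 14.9 V > 0.2 V confirms active-region operation.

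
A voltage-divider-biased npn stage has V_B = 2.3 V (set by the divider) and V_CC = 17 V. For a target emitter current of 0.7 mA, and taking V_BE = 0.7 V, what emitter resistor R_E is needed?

R_E ≈ 2.3 kΩ

V_E = V_B − V_BE = 2.3 − 0.7 = 1.6 V.
R_E = V_E / I_E = 1.6 / 0.7 = 2.29 kΩ.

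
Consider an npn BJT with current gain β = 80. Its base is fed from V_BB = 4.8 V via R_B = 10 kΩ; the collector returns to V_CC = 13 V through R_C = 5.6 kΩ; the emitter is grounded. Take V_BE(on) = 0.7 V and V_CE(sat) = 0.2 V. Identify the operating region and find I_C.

saturation; I_C ≈ 2.3 mA

Assume active: I_B = (4.8 − 0.7)/10 = 0.41 mA, giving I_C = β·I_B = 32.8 mA.
But then V_CE = 13 − 32.8×5.6 = -171 V < V_CE(sat) = 0.2 V — impossible in the active region.
So the transistor is saturated. With V_CE = 0.2 V, I_C = (V_CC − 0.2)/R_C = 12.8/5.6 = 2.29 mA.
Check: β·I_B = 32.8 mA > I_C = 2.29 mA, confirming saturation.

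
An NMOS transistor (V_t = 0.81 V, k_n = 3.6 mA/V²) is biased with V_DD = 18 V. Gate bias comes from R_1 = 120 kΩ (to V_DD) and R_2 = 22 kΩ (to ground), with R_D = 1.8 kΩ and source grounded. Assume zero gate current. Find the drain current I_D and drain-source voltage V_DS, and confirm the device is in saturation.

I_D ≈ 7 mA, V_DS ≈ 5.3 V

V_G = V_DD·R_2/(R_1+R_2) = 18×22/142 = 2.79 V. With the source grounded, V_GS = V_G = 2.79 V.
Assume saturation: I_D = (k_n/2)(V_GS − V_t)² = (3.6/2)×(2.79 − 0.81)² = 1.8×1.98² = 7.05 mA.
V_DS = V_DD − I_D·R_D = 18 − 7.05×1.8 = 5.31 V.
Saturation requires V_DS ≥ V_GS − V_t = 1.98 V; 5.31 ≥ 1.98 ✓.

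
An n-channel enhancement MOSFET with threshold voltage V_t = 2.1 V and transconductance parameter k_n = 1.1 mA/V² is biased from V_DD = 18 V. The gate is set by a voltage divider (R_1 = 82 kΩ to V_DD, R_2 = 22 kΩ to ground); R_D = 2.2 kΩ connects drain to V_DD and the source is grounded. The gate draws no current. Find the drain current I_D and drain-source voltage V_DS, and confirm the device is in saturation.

V_G = V_DD·R_2/(R_1+R_2) = 18×22/104 = 3.81 V. With the source grounded, V_GS = V_G = 3.81 V.
Assume saturation: I_D = (k_n/2)(V_GS − V_t)² = (1.1/2)×(3.81 − 2.1)² = 0.55×1.71² = 1.6 mA.
V_DS = V_DD − I_D·R_D = 18 − 1.6×2.2 = 14.5 V.
Saturation requires V_DS ≥ V_GS − V_t = 1.71 V; 14.5 ≥ 1.71 ✓.

I_D ≈ 1.6 mA, V_DS ≈ 14 V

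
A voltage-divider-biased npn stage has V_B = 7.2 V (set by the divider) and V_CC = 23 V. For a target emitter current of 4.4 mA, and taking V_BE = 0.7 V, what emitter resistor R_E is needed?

R_E ≈ 1.5 kΩ

V_E = V_B − V_BE = 7.2 − 0.7 = 6.5 V.
R_E = V_E / I_E = 6.5 / 4.4 = 1.48 kΩ.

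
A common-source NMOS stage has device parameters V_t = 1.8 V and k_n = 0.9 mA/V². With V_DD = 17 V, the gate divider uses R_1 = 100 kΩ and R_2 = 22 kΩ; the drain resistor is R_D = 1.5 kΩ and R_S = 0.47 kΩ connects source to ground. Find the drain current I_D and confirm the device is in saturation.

V_G = V_DD·R_2/(R_1+R_2) = 17×22/122 = 3.07 V.
Assume saturation: I_D = (k_n/2)(V_GS − V_t)² with V_GS = V_G − I_D·R_S = 3.07 − 0.47·I_D.
Substituting gives 0.0994·I_D² − 1.54·I_D + 0.721 = 0, with roots I_D = 0.485 or 15 mA.
The root I_D = 15 mA gives V_GS = -3.97 V ≤ V_t, so take I_D = 0.485 mA.
Then V_GS = 2.84 V and V_DS = V_DD − I_D(R_D+R_S) = 17 − 0.485×1.97 = 16 V.
Saturation requires V_DS ≥ V_GS − V_t = 1.04 V; 16 ≥ 1.04 ✓.

I_D ≈ 0.48 mA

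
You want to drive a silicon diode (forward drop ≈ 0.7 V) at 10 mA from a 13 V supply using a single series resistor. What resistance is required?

R ≈ 1.2 kΩ

The resistor drops V_S − V_D = 13 − 0.7 = 12.3 V at 10 mA.
R = 12.3 V / 10 mA = 1.23 kΩ.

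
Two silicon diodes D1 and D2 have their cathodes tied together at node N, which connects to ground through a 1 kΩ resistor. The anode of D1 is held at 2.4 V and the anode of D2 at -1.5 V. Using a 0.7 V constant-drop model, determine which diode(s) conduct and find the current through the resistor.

Only D1 conducts; I_R ≈ 1.7 mA

Assume both conduct. Then node N would need to be at both 2.4−0.7 = 1.7 V and -1.5−0.7 = -2.2 V, which is impossible.
Assume only D1 conducts: V_N = 2.4 − 0.7 = 1.7 V, so I_R = 1.7/1 = 1.7 mA.
Check D2: its anode-to-cathode voltage is -1.5 − 1.7 = -3.2 V < 0.7 V, so it is off. The assumption is consistent.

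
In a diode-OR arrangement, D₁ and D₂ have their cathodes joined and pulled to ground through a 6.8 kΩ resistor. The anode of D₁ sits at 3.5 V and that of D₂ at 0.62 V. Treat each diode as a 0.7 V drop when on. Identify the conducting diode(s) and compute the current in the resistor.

Assume both conduct. Then node N would need to be at both 3.5−0.7 = 2.8 V and 0.62−0.7 = -0.08 V, which is impossible.
Assume only D₁ conducts: V_N = 3.5 − 0.7 = 2.8 V, so I_R = 2.8/6.8 = 0.412 mA.
Check D₂: its anode-to-cathode voltage is 0.62 − 2.8 = -2.18 V < 0.7 V, so it is off. The assumption is consistent.

Only D₁ conducts; I_R ≈ 0.41 mA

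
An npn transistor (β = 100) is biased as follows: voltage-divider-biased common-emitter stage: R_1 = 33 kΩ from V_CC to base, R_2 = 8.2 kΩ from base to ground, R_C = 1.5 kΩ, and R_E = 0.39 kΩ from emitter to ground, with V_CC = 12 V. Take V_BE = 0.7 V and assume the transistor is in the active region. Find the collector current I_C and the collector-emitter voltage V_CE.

Thevenize the base divider: V_Th = V_CC·R_2/(R_1+R_2) = 12×8.2/41.2 = 2.39 V, R_Th = R_1‖R_2 = 6.57 kΩ.
Base-emitter loop: V_Th = I_B·R_Th + V_BE + (β+1)I_B·R_E, so I_B = (2.39 − 0.7) / (6.57 + 101×0.39) = 0.0367 mA.
I_C = β·I_B = 100×0.0367 = 3.67 mA, and I_E = (β+1)I_B = 3.71 mA.
V_CE = V_CC − I_C·R_C − I_E·R_E = 12 − 3.67×1.5 − 3.71×0.39 = 5.04 V.
V_CE = 5.04 V > 0.2 V confirms active-region operation.

I_C ≈ 3.7 mA, V_CE ≈ 5 V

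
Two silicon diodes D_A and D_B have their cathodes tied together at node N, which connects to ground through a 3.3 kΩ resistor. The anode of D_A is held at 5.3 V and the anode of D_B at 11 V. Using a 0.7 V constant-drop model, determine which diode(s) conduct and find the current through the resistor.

Only D_B conducts; I_R ≈ 3.1 mA

Assume both conduct. Then node N would need to be at both 5.3−0.7 = 4.6 V and 11−0.7 = 10.3 V, which is impossible.
Assume only D_B conducts: V_N = 11 − 0.7 = 10.3 V, so I_R = 10.3/3.3 = 3.12 mA.
Check D_A: its anode-to-cathode voltage is 5.3 − 10.3 = -5 V < 0.7 V, so it is off. The assumption is consistent.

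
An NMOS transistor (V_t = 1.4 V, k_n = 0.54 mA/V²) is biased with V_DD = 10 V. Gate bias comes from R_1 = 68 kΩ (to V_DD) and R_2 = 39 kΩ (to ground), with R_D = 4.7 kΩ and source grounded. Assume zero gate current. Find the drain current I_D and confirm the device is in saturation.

V_G = V_DD·R_2/(R_1+R_2) = 10×39/107 = 3.64 V. With the source grounded, V_GS = V_G = 3.64 V.
Assume saturation: I_D = (k_n/2)(V_GS − V_t)² = (0.54/2)×(3.64 − 1.4)² = 0.27×2.24² = 1.36 mA.
V_DS = V_DD − I_D·R_D = 10 − 1.36×4.7 = 3.61 V.
Saturation requires V_DS ≥ V_GS − V_t = 2.24 V; 3.61 ≥ 2.24 ✓.

I_D ≈ 1.4 mA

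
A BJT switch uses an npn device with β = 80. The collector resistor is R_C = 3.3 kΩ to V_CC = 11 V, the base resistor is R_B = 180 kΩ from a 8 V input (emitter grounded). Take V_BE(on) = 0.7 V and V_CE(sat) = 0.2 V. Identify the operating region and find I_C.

active; I_C ≈ 3.2 mA

Assume active. Base-emitter loop: I_B = (V_BB − V_BE)/R_B = (8 − 0.7)/180 = 0.0406 mA.
I_C = β·I_B = 80×0.0406 = 3.24 mA.
V_CE = V_CC − I_C·R_C = 11 − 3.24×3.3 = 0.293 V > V_CE(sat), so the active-region assumption holds.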